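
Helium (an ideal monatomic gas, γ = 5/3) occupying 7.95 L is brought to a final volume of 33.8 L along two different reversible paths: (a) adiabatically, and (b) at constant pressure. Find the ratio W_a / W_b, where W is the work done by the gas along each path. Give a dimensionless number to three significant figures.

W_a / W_b ≈ 0.286

Path (a) adiabatic: W = P₁V₁(1 − (V₁/V₂)^(γ−1))/(γ−1) → W_a/(P₁V₁) = 0.9284.
Path (b) isobaric: W = P₁(V₂ − V₁) → W_b/(P₁V₁) = 3.252.
W_a / W_b = 0.9284 / 3.252 = 0.2855.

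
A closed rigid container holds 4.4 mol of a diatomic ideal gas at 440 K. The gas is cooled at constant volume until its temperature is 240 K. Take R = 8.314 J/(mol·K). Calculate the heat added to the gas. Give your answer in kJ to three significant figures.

Constant volume ⇒ W = 0, so Q = ΔU = nCᵥΔT with Cᵥ = 5R/2 = 20.79 J/(mol·K).
ΔU = (4.4)(20.79)(240 − 440) = -18291 J.

Q ≈ -18.3 kJ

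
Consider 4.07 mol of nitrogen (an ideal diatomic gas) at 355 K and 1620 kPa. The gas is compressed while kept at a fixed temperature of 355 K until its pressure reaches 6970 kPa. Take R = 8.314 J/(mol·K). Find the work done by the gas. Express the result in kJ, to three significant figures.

W ≈ -17.5 kJ

Isothermal process: W = nRT ln(V₂/V₁) = nRT ln(P₁/P₂).
W = (4.07)(8.314)(355) × ln(1620/6970)
  = 12012 × ln(0.2324) = 12012 × -1.459
W_by_gas = -17528 J.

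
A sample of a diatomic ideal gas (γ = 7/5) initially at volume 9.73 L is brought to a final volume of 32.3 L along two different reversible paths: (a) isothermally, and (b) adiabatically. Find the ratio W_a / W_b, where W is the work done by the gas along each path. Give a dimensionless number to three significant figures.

Path (a) isothermal: W = P₁V₁ ln(V₂/V₁) → W_a/(P₁V₁) = 1.2.
Path (b) adiabatic: W = P₁V₁(1 − (V₁/V₂)^(γ−1))/(γ−1) → W_b/(P₁V₁) = 0.953.
W_a / W_b = 1.2 / 0.953 = 1.259.

W_a / W_b ≈ 1.26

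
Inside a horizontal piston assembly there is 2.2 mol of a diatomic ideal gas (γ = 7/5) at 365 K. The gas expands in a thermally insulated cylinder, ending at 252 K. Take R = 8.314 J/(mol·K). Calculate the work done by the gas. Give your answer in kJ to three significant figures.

Adiabatic ⇒ Q = 0, so W_by = −ΔU = nCᵥ(T₁ − T₂).
Cᵥ = 5R/2 = 20.79 J/(mol·K).
W = (2.2)(20.79)(365 − 252) = 5167 J.

W ≈ 5.17 kJ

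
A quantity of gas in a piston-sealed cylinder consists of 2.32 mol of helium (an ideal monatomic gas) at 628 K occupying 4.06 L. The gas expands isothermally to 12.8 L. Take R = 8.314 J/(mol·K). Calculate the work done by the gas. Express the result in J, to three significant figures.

W ≈ 13900 J

Isothermal: W = nRT ln(V₂/V₁).
W = (2.32)(8.314)(628) × ln(12.8/4.06)
  = 12113 × 1.148
W_by_gas = 13909 J.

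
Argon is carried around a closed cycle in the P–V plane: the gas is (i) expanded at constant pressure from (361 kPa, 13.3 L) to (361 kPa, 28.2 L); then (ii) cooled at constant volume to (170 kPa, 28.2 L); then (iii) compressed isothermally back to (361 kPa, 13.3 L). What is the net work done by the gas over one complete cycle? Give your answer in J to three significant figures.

Leg (i): W = PΔV = (361)(28.2 − 13.3) = 5379 J.
Leg (ii): W = 0.
Leg (iii): W = PᵢVᵢ ln(V_f/Vᵢ) = (4794) ln(13.3/28.2) = -3603 J.
W_net = 5379 − 3603 = 1776 J.

W_net ≈ 1780 J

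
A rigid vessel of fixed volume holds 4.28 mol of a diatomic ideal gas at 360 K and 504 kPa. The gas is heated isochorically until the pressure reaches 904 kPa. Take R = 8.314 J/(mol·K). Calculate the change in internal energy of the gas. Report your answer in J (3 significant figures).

ΔU ≈ 25400 J

Constant volume ⇒ W = 0, so Q = ΔU = nCᵥΔT with Cᵥ = 5R/2 = 20.79 J/(mol·K).
At constant V, T₂/T₁ = P₂/P₁ ⇒ ΔT = T₁(P₂/P₁ − 1) = 360·(904/504 − 1) = 285.7 K.
ΔU = (4.28)(20.79)(285.7) = 25417 J.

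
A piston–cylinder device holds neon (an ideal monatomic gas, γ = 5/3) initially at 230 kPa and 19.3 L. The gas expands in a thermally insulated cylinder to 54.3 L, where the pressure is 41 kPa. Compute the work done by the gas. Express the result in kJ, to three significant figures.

W ≈ 3.32 kJ

Adiabatic: W = (P₁V₁ − P₂V₂)/(γ − 1) with γ = 5/3.
P₁V₁ = 4439 J, P₂V₂ = 2226 J.
W = (4439 − 2226) / 0.6667 = 3319 J.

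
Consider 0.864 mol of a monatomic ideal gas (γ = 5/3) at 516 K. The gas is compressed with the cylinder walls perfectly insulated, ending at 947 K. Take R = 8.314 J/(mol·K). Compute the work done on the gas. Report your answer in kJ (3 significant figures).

Adiabatic ⇒ Q = 0, so W_by = −ΔU = nCᵥ(T₁ − T₂).
Cᵥ = 3R/2 = 12.47 J/(mol·K).
W = (0.864)(12.47)(516 − 947) = -4644 J.
Work on gas = −W_by = 4644 J.

W ≈ 4.64 kJ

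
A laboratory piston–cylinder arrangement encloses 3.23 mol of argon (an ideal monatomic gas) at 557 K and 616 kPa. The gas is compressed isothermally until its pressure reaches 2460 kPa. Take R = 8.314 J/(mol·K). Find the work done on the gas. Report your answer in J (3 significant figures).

W ≈ 20700 J

Isothermal process: W = nRT ln(V₂/V₁) = nRT ln(P₁/P₂).
W = (3.23)(8.314)(557) × ln(616/2460)
  = 14958 × ln(0.2504) = 14958 × -1.385
W_by_gas = -20712 J; work on gas = −W_by = 20712 J.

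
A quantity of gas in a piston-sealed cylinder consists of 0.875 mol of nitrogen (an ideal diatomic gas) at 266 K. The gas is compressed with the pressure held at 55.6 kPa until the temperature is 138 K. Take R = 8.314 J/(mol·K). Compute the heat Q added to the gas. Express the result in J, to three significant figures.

Isobaric: W = nRΔT = (0.875)(8.314)(-128) = -931.2 J.
ΔU = nCᵥΔT with Cᵥ = 5R/2: ΔU = (0.875)(20.79)(-128) = -2328 J.
Q = ΔU + W = -2328 − 931.2 = -3259 J.

Q ≈ -3260 J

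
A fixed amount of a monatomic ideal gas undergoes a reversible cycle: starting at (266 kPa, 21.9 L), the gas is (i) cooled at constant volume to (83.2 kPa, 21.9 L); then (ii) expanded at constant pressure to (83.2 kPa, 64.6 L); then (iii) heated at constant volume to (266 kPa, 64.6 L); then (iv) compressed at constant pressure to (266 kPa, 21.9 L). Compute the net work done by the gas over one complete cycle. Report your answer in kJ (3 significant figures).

Constant-volume legs do no work.
W(ii) = (83.2)(64.6 − 21.9) = 3553 J; W(iv) = (266)(21.9 − 64.6) = -11358 J.
W_net = 3553 − 11358 = -7806 J (the counter-clockwise enclosed area).

W_net ≈ -7.81 kJ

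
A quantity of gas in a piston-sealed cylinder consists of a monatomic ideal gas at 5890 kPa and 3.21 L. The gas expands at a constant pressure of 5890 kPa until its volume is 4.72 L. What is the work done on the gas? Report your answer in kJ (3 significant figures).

Isobaric: W = P ΔV.
W = (5890 kPa)(4.72 − 3.21 L) = (5890)(1.51) = 8894 J.
Work on gas = −W_by = -8894 J.

W ≈ -8.89 kJ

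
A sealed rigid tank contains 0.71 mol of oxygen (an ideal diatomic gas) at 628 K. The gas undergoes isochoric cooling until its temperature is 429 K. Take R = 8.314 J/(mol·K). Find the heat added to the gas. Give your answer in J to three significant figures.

Q ≈ -2940 J

Constant volume ⇒ W = 0, so Q = ΔU = nCᵥΔT with Cᵥ = 5R/2 = 20.79 J/(mol·K).
ΔU = (0.71)(20.79)(429 − 628) = -2937 J.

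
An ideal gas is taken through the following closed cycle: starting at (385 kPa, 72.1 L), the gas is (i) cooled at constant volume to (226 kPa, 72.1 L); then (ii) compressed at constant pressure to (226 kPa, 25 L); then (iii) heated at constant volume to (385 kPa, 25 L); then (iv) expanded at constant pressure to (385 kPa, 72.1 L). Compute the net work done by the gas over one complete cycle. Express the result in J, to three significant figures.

W_net ≈ 7490 J

Constant-volume legs do no work.
W(ii) = (226)(25 − 72.1) = -10645 J; W(iv) = (385)(72.1 − 25) = 18133 J.
W_net = -10645 + 18133 = 7489 J (the clockwise enclosed area).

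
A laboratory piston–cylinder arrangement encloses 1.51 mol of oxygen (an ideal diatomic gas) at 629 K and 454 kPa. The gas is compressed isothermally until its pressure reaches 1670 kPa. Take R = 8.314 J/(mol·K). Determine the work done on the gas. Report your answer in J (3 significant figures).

W ≈ 10300 J

Isothermal process: W = nRT ln(V₂/V₁) = nRT ln(P₁/P₂).
W = (1.51)(8.314)(629) × ln(454/1670)
  = 7897 × ln(0.2719) = 7897 × -1.302
W_by_gas = -10285 J; work on gas = −W_by = 10285 J.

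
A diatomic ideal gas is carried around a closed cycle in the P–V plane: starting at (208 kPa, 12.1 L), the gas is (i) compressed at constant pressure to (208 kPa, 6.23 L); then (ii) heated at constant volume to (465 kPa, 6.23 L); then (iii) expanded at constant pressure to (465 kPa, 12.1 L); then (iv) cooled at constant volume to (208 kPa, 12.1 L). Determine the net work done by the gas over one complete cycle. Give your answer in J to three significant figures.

Constant-volume legs do no work.
W(i) = (208)(6.23 − 12.1) = -1221 J; W(iii) = (465)(12.1 − 6.23) = 2730 J.
W_net = -1221 + 2730 = 1509 J (the clockwise enclosed area).

W_net ≈ 1510 J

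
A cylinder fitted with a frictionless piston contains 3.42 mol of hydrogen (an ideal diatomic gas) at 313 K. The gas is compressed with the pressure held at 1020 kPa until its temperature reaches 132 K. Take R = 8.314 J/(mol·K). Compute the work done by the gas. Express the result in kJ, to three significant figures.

W ≈ -5.15 kJ

Isobaric: W = P ΔV = nR ΔT.
W = (3.42)(8.314)(132 − 313) = -5147 J.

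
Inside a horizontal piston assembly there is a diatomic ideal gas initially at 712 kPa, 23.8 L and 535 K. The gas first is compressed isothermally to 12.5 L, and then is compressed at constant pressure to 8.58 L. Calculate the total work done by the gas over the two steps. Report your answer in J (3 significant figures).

Step 1 (isothermal): W = P₁V₁ ln(V₂/V₁) = (16946) ln(12.5/23.8) = -10912 J.
After step 1: P = 1356 kPa, V = 12.5 L, T = 535 K.
Step 2 (isobaric): W = PΔV = (1356 kPa)(8.58 − 12.5 L) = -5314 J.
W_total = -10912 − 5314 = -16226 J.

W_total ≈ -16200 J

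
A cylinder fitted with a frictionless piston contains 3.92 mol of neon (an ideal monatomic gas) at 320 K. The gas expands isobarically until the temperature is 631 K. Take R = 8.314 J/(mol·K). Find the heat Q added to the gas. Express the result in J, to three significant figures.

Isobaric: W = nRΔT = (3.92)(8.314)(311) = 10136 J.
ΔU = nCᵥΔT with Cᵥ = 3R/2: ΔU = (3.92)(12.47)(311) = 15204 J.
Q = ΔU + W = 15204 + 10136 = 25339 J.

Q ≈ 25300 J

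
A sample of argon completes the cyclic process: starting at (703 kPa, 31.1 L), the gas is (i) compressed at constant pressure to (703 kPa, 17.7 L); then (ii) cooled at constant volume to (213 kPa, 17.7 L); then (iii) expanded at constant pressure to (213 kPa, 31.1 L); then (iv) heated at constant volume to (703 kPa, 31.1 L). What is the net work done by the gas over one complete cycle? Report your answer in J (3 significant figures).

W_net ≈ -6570 J

Constant-volume legs do no work.
W(i) = (703)(17.7 − 31.1) = -9420 J; W(iii) = (213)(31.1 − 17.7) = 2854 J.
W_net = -9420 + 2854 = -6566 J (the counter-clockwise enclosed area).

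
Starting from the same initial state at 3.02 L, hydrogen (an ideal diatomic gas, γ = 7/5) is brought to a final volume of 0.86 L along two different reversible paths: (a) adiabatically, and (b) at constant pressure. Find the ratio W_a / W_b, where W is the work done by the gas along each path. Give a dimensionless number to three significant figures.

Path (a) adiabatic: W = P₁V₁(1 − (V₁/V₂)^(γ−1))/(γ−1) → W_a/(P₁V₁) = -1.632.
Path (b) isobaric: W = P₁(V₂ − V₁) → W_b/(P₁V₁) = -0.7152.
W_a / W_b = -1.632 / -0.7152 = 2.282.

W_a / W_b ≈ 2.28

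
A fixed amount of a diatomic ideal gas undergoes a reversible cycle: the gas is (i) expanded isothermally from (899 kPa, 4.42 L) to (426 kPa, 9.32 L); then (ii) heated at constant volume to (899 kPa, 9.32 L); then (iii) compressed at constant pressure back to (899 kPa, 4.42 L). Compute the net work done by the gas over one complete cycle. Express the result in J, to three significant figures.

W_net ≈ -1440 J

Leg (i): W = PᵢVᵢ ln(V_f/Vᵢ) = (3974) ln(9.32/4.42) = 2964 J.
Leg (ii): W = 0.
Leg (iii): W = PΔV = (899)(4.42 − 9.32) = -4405 J.
W_net = 2964 − 4405 = -1441 J.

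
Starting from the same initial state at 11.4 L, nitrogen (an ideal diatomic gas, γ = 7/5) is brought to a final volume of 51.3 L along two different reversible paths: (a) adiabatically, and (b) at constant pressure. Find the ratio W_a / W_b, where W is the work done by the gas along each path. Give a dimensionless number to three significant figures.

W_a / W_b ≈ 0.323

Path (a) adiabatic: W = P₁V₁(1 − (V₁/V₂)^(γ−1))/(γ−1) → W_a/(P₁V₁) = 1.13.
Path (b) isobaric: W = P₁(V₂ − V₁) → W_b/(P₁V₁) = 3.5.
W_a / W_b = 1.13 / 3.5 = 0.3229.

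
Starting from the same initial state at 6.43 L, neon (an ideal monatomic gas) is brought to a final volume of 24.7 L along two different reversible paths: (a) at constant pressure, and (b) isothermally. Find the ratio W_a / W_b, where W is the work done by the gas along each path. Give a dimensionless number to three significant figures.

W_a / W_b ≈ 2.11

Path (a) isobaric: W = P₁(V₂ − V₁) → W_a/(P₁V₁) = 2.841.
Path (b) isothermal: W = P₁V₁ ln(V₂/V₁) → W_b/(P₁V₁) = 1.346.
W_a / W_b = 2.841 / 1.346 = 2.111.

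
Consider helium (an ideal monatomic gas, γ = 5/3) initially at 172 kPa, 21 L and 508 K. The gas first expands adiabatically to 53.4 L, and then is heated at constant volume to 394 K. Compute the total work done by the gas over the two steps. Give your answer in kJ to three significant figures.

W_total ≈ 2.51 kJ

Step 1 (adiabatic): W = (P₁V₁ − P₂V₂)/(γ−1) = (3612 − 1939)/0.667 = 2510 J.
Step 2 (isochoric): W = 0 (constant volume).
W_total = 2510 + 0 = 2510 J.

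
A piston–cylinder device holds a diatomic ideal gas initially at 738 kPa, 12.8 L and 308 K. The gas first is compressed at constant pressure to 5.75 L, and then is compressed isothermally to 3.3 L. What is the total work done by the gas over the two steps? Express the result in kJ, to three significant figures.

Step 1 (isobaric): W = PΔV = (738 kPa)(5.75 − 12.8 L) = -5203 J.
After step 1: P = 738 kPa, V = 5.75 L, T = 138.4 K.
Step 2 (isothermal): W = P₁V₁ ln(V₂/V₁) = (4244) ln(3.3/5.75) = -2356 J.
W_total = -5203 − 2356 = -7559 J.

W_total ≈ -7.56 kJ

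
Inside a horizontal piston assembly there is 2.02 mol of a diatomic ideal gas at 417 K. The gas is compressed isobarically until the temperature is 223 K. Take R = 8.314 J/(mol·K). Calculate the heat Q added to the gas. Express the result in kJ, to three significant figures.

Q ≈ -11.4 kJ

Isobaric: W = nRΔT = (2.02)(8.314)(-194) = -3258 J.
ΔU = nCᵥΔT with Cᵥ = 5R/2: ΔU = (2.02)(20.79)(-194) = -8145 J.
Q = ΔU + W = -8145 − 3258 = -11403 J.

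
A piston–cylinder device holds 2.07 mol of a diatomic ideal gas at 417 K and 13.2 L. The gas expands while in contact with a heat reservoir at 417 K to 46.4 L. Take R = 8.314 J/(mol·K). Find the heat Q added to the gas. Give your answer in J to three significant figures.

Isothermal ⇒ ΔU = 0, so Q = W = nRT ln(V₂/V₁).
Q = (2.07)(8.314)(417) ln(46.4/13.2) = 7177 × 1.257 = 9022 J.

Q ≈ 9020 J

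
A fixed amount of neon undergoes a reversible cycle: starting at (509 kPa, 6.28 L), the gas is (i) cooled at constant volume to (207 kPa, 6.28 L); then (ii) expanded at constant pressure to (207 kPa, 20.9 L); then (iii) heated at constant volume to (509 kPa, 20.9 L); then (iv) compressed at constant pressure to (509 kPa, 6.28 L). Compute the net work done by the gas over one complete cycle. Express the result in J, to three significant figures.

Constant-volume legs do no work.
W(ii) = (207)(20.9 − 6.28) = 3026 J; W(iv) = (509)(6.28 − 20.9) = -7442 J.
W_net = 3026 − 7442 = -4415 J (the counter-clockwise enclosed area).

W_net ≈ -4420 J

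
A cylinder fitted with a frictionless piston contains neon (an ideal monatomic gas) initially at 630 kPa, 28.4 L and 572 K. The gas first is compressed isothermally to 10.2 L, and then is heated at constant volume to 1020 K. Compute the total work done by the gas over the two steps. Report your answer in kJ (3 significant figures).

Step 1 (isothermal): W = P₁V₁ ln(V₂/V₁) = (17892) ln(10.2/28.4) = -18321 J.
Step 2 (isochoric): W = 0 (constant volume).
W_total = -18321 + 0 = -18321 J.

W_total ≈ -18.3 kJ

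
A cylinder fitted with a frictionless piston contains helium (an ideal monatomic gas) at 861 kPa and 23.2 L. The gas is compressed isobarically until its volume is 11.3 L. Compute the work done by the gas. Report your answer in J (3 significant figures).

Isobaric: W = P ΔV.
W = (861 kPa)(11.3 − 23.2 L) = (861)(-11.9) = -10246 J.

W ≈ -10200 J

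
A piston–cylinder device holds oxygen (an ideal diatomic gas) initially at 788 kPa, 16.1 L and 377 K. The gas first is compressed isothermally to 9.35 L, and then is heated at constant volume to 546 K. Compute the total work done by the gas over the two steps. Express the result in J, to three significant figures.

W_total ≈ -6890 J

Step 1 (isothermal): W = P₁V₁ ln(V₂/V₁) = (12687) ln(9.35/16.1) = -6895 J.
Step 2 (isochoric): W = 0 (constant volume).
W_total = -6895 + 0 = -6895 J.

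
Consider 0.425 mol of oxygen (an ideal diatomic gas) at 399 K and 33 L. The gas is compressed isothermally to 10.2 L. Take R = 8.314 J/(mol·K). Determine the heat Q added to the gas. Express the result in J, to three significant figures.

Isothermal ⇒ ΔU = 0, so Q = W = nRT ln(V₂/V₁).
Q = (0.425)(8.314)(399) ln(10.2/33) = 1410 × -1.174 = -1655 J.

Q ≈ -1660 J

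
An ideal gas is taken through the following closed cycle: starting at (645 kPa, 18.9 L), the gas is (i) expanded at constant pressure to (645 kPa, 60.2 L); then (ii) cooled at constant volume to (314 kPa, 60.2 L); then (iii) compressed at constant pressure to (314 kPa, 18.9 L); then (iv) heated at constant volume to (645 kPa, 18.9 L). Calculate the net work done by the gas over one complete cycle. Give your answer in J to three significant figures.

Constant-volume legs do no work.
W(i) = (645)(60.2 − 18.9) = 26639 J; W(iii) = (314)(18.9 − 60.2) = -12968 J.
W_net = 26639 − 12968 = 13670 J (the clockwise enclosed area).

W_net ≈ 13700 J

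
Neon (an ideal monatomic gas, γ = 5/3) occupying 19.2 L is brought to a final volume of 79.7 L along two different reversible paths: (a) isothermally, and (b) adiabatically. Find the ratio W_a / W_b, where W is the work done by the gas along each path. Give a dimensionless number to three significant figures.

W_a / W_b ≈ 1.55

Path (a) isothermal: W = P₁V₁ ln(V₂/V₁) → W_a/(P₁V₁) = 1.423.
Path (b) adiabatic: W = P₁V₁(1 − (V₁/V₂)^(γ−1))/(γ−1) → W_b/(P₁V₁) = 0.9193.
W_a / W_b = 1.423 / 0.9193 = 1.548.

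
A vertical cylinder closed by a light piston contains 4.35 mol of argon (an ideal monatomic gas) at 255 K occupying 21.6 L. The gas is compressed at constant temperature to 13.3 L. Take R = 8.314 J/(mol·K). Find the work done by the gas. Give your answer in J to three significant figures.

W ≈ -4470 J

Isothermal: W = nRT ln(V₂/V₁).
W = (4.35)(8.314)(255) × ln(13.3/21.6)
  = 9222 × -0.4849
W_by_gas = -4472 J.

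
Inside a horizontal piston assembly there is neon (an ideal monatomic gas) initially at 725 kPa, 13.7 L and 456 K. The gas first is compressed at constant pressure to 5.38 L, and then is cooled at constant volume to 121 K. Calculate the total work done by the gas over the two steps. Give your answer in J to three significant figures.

W_total ≈ -6030 J

Step 1 (isobaric): W = PΔV = (725 kPa)(5.38 − 13.7 L) = -6032 J.
Step 2 (isochoric): W = 0 (constant volume).
W_total = -6032 + 0 = -6032 J.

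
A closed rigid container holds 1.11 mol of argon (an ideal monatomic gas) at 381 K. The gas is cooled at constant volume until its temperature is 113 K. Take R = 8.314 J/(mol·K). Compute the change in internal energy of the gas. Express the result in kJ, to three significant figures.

ΔU ≈ -3.71 kJ

Constant volume ⇒ W = 0, so Q = ΔU = nCᵥΔT with Cᵥ = 3R/2 = 12.47 J/(mol·K).
ΔU = (1.11)(12.47)(113 − 381) = -3710 J.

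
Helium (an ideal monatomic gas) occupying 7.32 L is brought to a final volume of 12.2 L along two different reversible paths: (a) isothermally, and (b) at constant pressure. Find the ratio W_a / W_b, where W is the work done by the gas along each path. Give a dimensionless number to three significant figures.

W_a / W_b ≈ 0.766

Path (a) isothermal: W = P₁V₁ ln(V₂/V₁) → W_a/(P₁V₁) = 0.5108.
Path (b) isobaric: W = P₁(V₂ − V₁) → W_b/(P₁V₁) = 0.6667.
W_a / W_b = 0.5108 / 0.6667 = 0.7662.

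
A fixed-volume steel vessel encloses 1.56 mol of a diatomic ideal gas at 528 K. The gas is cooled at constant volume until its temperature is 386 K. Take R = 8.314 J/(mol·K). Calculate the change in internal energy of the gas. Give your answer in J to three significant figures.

ΔU ≈ -4600 J

Constant volume ⇒ W = 0, so Q = ΔU = nCᵥΔT with Cᵥ = 5R/2 = 20.79 J/(mol·K).
ΔU = (1.56)(20.79)(386 − 528) = -4604 J.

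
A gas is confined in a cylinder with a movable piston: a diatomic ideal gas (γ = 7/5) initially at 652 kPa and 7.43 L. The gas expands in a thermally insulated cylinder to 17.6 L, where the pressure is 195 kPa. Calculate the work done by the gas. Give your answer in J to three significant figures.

W ≈ 3530 J

Adiabatic: W = (P₁V₁ − P₂V₂)/(γ − 1) with γ = 7/5.
P₁V₁ = 4844 J, P₂V₂ = 3432 J.
W = (4844 − 3432) / 0.4 = 3531 J.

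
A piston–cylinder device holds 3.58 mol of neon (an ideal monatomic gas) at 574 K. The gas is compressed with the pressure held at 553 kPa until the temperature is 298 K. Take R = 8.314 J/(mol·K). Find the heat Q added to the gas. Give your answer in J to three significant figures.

Q ≈ -20500 J

Isobaric: W = nRΔT = (3.58)(8.314)(-276) = -8215 J.
ΔU = nCᵥΔT with Cᵥ = 3R/2: ΔU = (3.58)(12.47)(-276) = -12322 J.
Q = ΔU + W = -12322 − 8215 = -20537 J.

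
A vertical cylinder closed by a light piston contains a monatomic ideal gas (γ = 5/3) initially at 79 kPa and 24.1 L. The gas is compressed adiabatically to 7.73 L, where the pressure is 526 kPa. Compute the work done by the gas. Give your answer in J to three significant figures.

Adiabatic: W = (P₁V₁ − P₂V₂)/(γ − 1) with γ = 5/3.
P₁V₁ = 1904 J, P₂V₂ = 4066 J.
W = (1904 − 4066) / 0.6667 = -3243 J.

W ≈ -3240 J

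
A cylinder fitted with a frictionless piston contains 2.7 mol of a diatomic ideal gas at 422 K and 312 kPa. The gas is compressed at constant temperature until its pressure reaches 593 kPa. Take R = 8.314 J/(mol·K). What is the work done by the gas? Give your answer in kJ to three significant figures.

Isothermal process: W = nRT ln(V₂/V₁) = nRT ln(P₁/P₂).
W = (2.7)(8.314)(422) × ln(312/593)
  = 9473 × ln(0.5261) = 9473 × -0.6422
W_by_gas = -6083 J.

W ≈ -6.08 kJ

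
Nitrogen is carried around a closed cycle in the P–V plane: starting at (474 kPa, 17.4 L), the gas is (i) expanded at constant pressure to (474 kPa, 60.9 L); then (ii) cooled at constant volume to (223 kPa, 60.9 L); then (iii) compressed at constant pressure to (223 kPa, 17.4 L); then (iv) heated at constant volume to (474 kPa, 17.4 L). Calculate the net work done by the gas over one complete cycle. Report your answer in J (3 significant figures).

W_net ≈ 10900 J

Constant-volume legs do no work.
W(i) = (474)(60.9 − 17.4) = 20619 J; W(iii) = (223)(17.4 − 60.9) = -9700 J.
W_net = 20619 − 9700 = 10918 J (the clockwise enclosed area).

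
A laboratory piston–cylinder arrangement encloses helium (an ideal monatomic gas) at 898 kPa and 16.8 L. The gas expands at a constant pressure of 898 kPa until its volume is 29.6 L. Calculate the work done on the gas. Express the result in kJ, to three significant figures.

Isobaric: W = P ΔV.
W = (898 kPa)(29.6 − 16.8 L) = (898)(12.8) = 11494 J.
Work on gas = −W_by = -11494 J.

W ≈ -11.5 kJ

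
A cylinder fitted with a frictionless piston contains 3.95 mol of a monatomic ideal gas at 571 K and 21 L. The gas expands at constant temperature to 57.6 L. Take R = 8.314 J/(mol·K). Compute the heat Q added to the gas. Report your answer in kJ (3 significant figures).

Isothermal ⇒ ΔU = 0, so Q = W = nRT ln(V₂/V₁).
Q = (3.95)(8.314)(571) ln(57.6/21) = 18752 × 1.009 = 18921 J.

Q ≈ 18.9 kJ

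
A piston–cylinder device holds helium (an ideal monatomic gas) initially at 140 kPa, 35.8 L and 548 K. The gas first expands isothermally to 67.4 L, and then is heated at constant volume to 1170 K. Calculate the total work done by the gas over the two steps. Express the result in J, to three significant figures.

W_total ≈ 3170 J

Step 1 (isothermal): W = P₁V₁ ln(V₂/V₁) = (5012) ln(67.4/35.8) = 3171 J.
Step 2 (isochoric): W = 0 (constant volume).
W_total = 3171 + 0 = 3171 J.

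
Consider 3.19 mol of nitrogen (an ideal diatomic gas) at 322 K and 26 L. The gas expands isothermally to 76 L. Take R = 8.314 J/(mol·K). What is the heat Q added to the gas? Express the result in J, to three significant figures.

Isothermal ⇒ ΔU = 0, so Q = W = nRT ln(V₂/V₁).
Q = (3.19)(8.314)(322) ln(76/26) = 8540 × 1.073 = 9160 J.

Q ≈ 9160 J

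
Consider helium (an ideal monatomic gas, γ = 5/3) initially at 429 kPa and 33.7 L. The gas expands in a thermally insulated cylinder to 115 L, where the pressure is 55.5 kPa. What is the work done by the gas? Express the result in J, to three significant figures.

W ≈ 12100 J

Adiabatic: W = (P₁V₁ − P₂V₂)/(γ − 1) with γ = 5/3.
P₁V₁ = 14457 J, P₂V₂ = 6382 J.
W = (14457 − 6382) / 0.6667 = 12112 J.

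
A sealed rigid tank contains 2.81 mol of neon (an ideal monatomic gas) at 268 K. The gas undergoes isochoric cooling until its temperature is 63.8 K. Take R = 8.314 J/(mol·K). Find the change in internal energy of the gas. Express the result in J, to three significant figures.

ΔU ≈ -7160 J

Constant volume ⇒ W = 0, so Q = ΔU = nCᵥΔT with Cᵥ = 3R/2 = 12.47 J/(mol·K).
ΔU = (2.81)(12.47)(63.8 − 268) = -7156 J.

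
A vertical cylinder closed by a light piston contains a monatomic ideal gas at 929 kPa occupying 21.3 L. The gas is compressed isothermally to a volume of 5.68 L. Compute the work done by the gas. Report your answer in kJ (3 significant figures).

W ≈ -26.2 kJ

Isothermal: W = nRT ln(V₂/V₁) = P₁V₁ ln(V₂/V₁).
P₁V₁ = (929 kPa)(21.3 L) = 19788 J.
W = 19788 × ln(5.68/21.3) = 19788 × -1.322
W_by_gas = -26155 J.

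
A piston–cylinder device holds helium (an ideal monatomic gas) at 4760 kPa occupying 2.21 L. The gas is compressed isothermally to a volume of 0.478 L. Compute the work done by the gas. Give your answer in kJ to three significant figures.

Isothermal: W = nRT ln(V₂/V₁) = P₁V₁ ln(V₂/V₁).
P₁V₁ = (4760 kPa)(2.21 L) = 10520 J.
W = 10520 × ln(0.478/2.21) = 10520 × -1.531
W_by_gas = -16107 J.

W ≈ -16.1 kJ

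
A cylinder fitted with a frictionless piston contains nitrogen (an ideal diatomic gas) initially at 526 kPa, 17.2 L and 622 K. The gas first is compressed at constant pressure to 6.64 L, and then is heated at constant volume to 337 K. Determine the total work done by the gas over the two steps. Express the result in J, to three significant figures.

W_total ≈ -5550 J

Step 1 (isobaric): W = PΔV = (526 kPa)(6.64 − 17.2 L) = -5555 J.
Step 2 (isochoric): W = 0 (constant volume).
W_total = -5555 + 0 = -5555 J.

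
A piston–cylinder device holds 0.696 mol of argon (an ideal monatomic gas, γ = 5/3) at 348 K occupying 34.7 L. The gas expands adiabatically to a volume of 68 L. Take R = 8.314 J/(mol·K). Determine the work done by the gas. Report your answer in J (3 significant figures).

W ≈ 1090 J

Adiabatic: TV^(γ−1) = const with γ = 5/3.
T₂ = T₁ (V₁/V₂)^(γ−1) = 348 × (34.7/68)^0.667 = 348 × 0.6386 = 222.2 K.
W_by = nCᵥ(T₁ − T₂) = (0.696)(12.47)(348 − 222.2) = 1092 J.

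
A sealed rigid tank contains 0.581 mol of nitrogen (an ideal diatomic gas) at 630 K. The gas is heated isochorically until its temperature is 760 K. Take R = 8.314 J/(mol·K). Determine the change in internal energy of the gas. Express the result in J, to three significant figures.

Constant volume ⇒ W = 0, so Q = ΔU = nCᵥΔT with Cᵥ = 5R/2 = 20.79 J/(mol·K).
ΔU = (0.581)(20.79)(760 − 630) = 1570 J.

ΔU ≈ 1570 J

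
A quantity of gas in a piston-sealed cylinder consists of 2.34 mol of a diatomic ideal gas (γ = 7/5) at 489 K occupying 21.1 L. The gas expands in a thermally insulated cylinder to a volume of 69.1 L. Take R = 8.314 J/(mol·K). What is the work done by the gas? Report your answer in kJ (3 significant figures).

W ≈ 8.99 kJ

Adiabatic: TV^(γ−1) = const with γ = 7/5.
T₂ = T₁ (V₁/V₂)^(γ−1) = 489 × (21.1/69.1)^0.4 = 489 × 0.6222 = 304.3 K.
W_by = nCᵥ(T₁ − T₂) = (2.34)(20.79)(489 − 304.3) = 8986 J.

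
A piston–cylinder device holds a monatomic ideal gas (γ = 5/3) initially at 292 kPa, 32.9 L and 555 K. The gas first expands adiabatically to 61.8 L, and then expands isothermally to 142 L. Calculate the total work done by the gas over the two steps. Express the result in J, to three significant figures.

Step 1 (adiabatic): W = (P₁V₁ − P₂V₂)/(γ−1) = (9607 − 6310)/0.667 = 4945 J.
After step 1: P = 102.1 kPa, V = 61.8 L, T = 364.6 K.
Step 2 (isothermal): W = P₁V₁ ln(V₂/V₁) = (6310) ln(142/61.8) = 5250 J.
W_total = 4945 + 5250 = 10194 J.

W_total ≈ 10200 J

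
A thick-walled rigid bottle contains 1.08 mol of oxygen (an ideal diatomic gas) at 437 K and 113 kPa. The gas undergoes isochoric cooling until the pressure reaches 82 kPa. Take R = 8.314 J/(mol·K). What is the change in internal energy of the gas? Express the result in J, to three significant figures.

ΔU ≈ -2690 J

Constant volume ⇒ W = 0, so Q = ΔU = nCᵥΔT with Cᵥ = 5R/2 = 20.79 J/(mol·K).
At constant V, T₂/T₁ = P₂/P₁ ⇒ ΔT = T₁(P₂/P₁ − 1) = 437·(82/113 − 1) = -119.9 K.
ΔU = (1.08)(20.79)(-119.9) = -2691 J.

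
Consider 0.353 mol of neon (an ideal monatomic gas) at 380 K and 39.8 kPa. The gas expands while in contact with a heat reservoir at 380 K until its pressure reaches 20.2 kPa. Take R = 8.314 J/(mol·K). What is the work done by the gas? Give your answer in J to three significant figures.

Isothermal process: W = nRT ln(V₂/V₁) = nRT ln(P₁/P₂).
W = (0.353)(8.314)(380) × ln(39.8/20.2)
  = 1115 × ln(1.97) = 1115 × 0.6782
W_by_gas = 756.3 J.

W ≈ 756 J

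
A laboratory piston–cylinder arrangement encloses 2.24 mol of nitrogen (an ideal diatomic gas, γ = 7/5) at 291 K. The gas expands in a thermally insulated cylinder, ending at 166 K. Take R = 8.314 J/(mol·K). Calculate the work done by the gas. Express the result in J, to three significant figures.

W ≈ 5820 J

Adiabatic ⇒ Q = 0, so W_by = −ΔU = nCᵥ(T₁ − T₂).
Cᵥ = 5R/2 = 20.79 J/(mol·K).
W = (2.24)(20.79)(291 − 166) = 5820 J.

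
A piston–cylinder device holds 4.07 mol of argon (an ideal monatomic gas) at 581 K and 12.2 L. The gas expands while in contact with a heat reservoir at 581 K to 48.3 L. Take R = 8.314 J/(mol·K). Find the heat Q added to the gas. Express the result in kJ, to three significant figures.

Isothermal ⇒ ΔU = 0, so Q = W = nRT ln(V₂/V₁).
Q = (4.07)(8.314)(581) ln(48.3/12.2) = 19660 × 1.376 = 27052 J.

Q ≈ 27.1 kJ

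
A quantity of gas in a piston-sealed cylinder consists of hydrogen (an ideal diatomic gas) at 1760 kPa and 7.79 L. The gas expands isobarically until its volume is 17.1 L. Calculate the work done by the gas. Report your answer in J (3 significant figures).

Isobaric: W = P ΔV.
W = (1760 kPa)(17.1 − 7.79 L) = (1760)(9.31) = 16386 J.

W ≈ 16400 J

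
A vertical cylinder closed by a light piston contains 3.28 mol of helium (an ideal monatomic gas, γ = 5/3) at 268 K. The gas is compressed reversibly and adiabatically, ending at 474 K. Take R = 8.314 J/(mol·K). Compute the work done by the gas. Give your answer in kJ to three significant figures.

W ≈ -8.43 kJ

Adiabatic ⇒ Q = 0, so W_by = −ΔU = nCᵥ(T₁ − T₂).
Cᵥ = 3R/2 = 12.47 J/(mol·K).
W = (3.28)(12.47)(268 − 474) = -8426 J.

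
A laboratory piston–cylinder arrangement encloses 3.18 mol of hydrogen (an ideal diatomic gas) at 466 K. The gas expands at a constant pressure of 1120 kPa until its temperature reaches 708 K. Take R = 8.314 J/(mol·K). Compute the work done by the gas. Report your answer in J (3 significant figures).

Isobaric: W = P ΔV = nR ΔT.
W = (3.18)(8.314)(708 − 466) = 6398 J.

W ≈ 6400 J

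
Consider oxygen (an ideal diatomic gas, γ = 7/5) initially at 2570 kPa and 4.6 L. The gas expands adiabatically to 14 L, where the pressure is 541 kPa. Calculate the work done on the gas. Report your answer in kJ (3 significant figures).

Adiabatic: W = (P₁V₁ − P₂V₂)/(γ − 1) with γ = 7/5.
P₁V₁ = 11822 J, P₂V₂ = 7574 J.
W = (11822 − 7574) / 0.4 = 10620 J.
Work on gas = −W_by = -10620 J.

W ≈ -10.6 kJ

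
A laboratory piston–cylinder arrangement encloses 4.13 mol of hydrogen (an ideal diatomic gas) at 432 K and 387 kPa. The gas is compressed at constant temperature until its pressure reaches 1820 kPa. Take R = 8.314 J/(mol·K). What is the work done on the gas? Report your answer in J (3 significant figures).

W ≈ 23000 J

Isothermal process: W = nRT ln(V₂/V₁) = nRT ln(P₁/P₂).
W = (4.13)(8.314)(432) × ln(387/1820)
  = 14834 × ln(0.2126) = 14834 × -1.548
W_by_gas = -22965 J; work on gas = −W_by = 22965 J.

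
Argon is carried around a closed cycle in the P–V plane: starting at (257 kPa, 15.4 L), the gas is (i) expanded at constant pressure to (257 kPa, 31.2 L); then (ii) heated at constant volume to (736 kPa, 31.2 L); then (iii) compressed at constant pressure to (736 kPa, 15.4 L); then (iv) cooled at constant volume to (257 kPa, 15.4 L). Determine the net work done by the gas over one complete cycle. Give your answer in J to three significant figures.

Constant-volume legs do no work.
W(i) = (257)(31.2 − 15.4) = 4061 J; W(iii) = (736)(15.4 − 31.2) = -11629 J.
W_net = 4061 − 11629 = -7568 J (the counter-clockwise enclosed area).

W_net ≈ -7570 J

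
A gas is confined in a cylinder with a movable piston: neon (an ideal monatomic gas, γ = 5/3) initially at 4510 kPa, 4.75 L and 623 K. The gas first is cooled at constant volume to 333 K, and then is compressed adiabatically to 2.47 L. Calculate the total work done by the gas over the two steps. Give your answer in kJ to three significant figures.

W_total ≈ -9.39 kJ

Step 1 (isochoric): W = 0 (constant volume).
After step 1: P = 2411 kPa (V unchanged).
Step 2 (adiabatic): W = (P₁V₁ − P₂V₂)/(γ−1) = (11451 − 17708)/0.667 = -9385 J.
W_total = 0 − 9385 = -9385 J.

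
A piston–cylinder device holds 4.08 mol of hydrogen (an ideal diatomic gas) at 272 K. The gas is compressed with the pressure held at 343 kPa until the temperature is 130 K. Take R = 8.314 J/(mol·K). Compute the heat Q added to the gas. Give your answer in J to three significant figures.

Q ≈ -16900 J

Isobaric: W = nRΔT = (4.08)(8.314)(-142) = -4817 J.
ΔU = nCᵥΔT with Cᵥ = 5R/2: ΔU = (4.08)(20.79)(-142) = -12042 J.
Q = ΔU + W = -12042 − 4817 = -16859 J.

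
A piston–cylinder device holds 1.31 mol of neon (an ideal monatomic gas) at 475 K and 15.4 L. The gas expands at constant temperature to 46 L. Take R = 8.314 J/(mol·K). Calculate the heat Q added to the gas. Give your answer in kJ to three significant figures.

Q ≈ 5.66 kJ

Isothermal ⇒ ΔU = 0, so Q = W = nRT ln(V₂/V₁).
Q = (1.31)(8.314)(475) ln(46/15.4) = 5173 × 1.094 = 5661 J.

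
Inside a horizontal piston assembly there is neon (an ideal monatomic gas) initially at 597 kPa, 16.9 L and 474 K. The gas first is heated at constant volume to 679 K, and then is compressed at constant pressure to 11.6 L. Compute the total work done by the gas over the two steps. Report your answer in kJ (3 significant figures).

Step 1 (isochoric): W = 0 (constant volume).
After step 1: P = 855.2 kPa (V unchanged).
Step 2 (isobaric): W = PΔV = (855.2 kPa)(11.6 − 16.9 L) = -4533 J.
W_total = 0 − 4533 = -4533 J.

W_total ≈ -4.53 kJ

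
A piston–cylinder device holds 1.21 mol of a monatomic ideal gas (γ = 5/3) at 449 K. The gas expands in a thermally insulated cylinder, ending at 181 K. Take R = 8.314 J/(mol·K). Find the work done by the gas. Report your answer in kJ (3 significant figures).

Adiabatic ⇒ Q = 0, so W_by = −ΔU = nCᵥ(T₁ − T₂).
Cᵥ = 3R/2 = 12.47 J/(mol·K).
W = (1.21)(12.47)(449 − 181) = 4044 J.

W ≈ 4.04 kJ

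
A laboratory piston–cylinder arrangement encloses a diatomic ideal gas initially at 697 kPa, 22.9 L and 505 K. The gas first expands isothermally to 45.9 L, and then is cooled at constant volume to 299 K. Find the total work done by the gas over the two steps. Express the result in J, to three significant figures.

W_total ≈ 11100 J

Step 1 (isothermal): W = P₁V₁ ln(V₂/V₁) = (15961) ln(45.9/22.9) = 11098 J.
Step 2 (isochoric): W = 0 (constant volume).
W_total = 11098 + 0 = 11098 J.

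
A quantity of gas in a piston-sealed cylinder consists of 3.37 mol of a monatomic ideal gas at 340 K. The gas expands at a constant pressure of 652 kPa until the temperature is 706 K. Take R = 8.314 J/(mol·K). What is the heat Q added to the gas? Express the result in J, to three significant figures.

Q ≈ 25600 J

Isobaric: W = nRΔT = (3.37)(8.314)(366) = 10255 J.
ΔU = nCᵥΔT with Cᵥ = 3R/2: ΔU = (3.37)(12.47)(366) = 15382 J.
Q = ΔU + W = 15382 + 10255 = 25637 J.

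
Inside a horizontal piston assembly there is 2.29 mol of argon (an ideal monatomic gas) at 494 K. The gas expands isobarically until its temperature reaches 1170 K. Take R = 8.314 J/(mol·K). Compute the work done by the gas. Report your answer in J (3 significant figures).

W ≈ 12900 J

Isobaric: W = P ΔV = nR ΔT.
W = (2.29)(8.314)(1170 − 494) = 12870 J.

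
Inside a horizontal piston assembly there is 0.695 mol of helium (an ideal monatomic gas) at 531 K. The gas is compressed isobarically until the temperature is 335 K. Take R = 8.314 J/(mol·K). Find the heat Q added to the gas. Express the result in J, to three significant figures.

Q ≈ -2830 J

Isobaric: W = nRΔT = (0.695)(8.314)(-196) = -1133 J.
ΔU = nCᵥΔT with Cᵥ = 3R/2: ΔU = (0.695)(12.47)(-196) = -1699 J.
Q = ΔU + W = -1699 − 1133 = -2831 J.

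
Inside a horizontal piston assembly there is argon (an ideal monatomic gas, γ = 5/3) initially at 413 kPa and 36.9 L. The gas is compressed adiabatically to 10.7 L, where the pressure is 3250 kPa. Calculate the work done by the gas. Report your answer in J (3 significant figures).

W ≈ -29300 J

Adiabatic: W = (P₁V₁ − P₂V₂)/(γ − 1) with γ = 5/3.
P₁V₁ = 15240 J, P₂V₂ = 34775 J.
W = (15240 − 34775) / 0.6667 = -29303 J.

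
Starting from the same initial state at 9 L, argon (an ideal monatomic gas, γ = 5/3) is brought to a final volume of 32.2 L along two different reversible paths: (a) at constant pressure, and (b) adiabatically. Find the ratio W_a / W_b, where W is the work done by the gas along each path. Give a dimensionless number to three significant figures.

Path (a) isobaric: W = P₁(V₂ − V₁) → W_a/(P₁V₁) = 2.578.
Path (b) adiabatic: W = P₁V₁(1 − (V₁/V₂)^(γ−1))/(γ−1) → W_b/(P₁V₁) = 0.8588.
W_a / W_b = 2.578 / 0.8588 = 3.002.

W_a / W_b ≈ 3.00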